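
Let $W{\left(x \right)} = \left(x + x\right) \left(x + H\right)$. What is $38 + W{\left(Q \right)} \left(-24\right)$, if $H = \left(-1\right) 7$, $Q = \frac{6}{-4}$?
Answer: $-574$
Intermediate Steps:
$Q = - \frac{3}{2}$ ($Q = 6 \left(- \frac{1}{4}\right) = - \frac{3}{2} \approx -1.5$)
$H = -7$
$W{\left(x \right)} = 2 x \left(-7 + x\right)$ ($W{\left(x \right)} = \left(x + x\right) \left(x - 7\right) = 2 x \left(-7 + x\right)$)
$38 + W{\left(Q \right)} \left(-24\right) = 38 + 2 \left(- \frac{3}{2}\right) \left(-7 - \frac{3}{2}\right) \left(-24\right) = 38 + 2 \left(- \frac{3}{2}\right) \left(- \frac{17}{2}\right) \left(-24\right) = 38 + \frac{51}{2} \left(-24\right) = 38 - 612 = -574$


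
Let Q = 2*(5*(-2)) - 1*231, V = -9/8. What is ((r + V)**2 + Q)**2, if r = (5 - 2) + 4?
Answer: 191961025/4096 ≈ 46866.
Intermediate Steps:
V = -9/8 (V = -9*1/8 = -9/8 ≈ -1.1250)
r = 7 (r = 3 + 4 = 7)
Q = -251 (Q = 2*(-10) - 231 = -20 - 231 = -251)
((r + V)**2 + Q)**2 = ((7 - 9/8)**2 - 251)**2 = ((47/8)**2 - 251)**2 = (2209/64 - 251)**2 = (-13855/64)**2 = 191961025/4096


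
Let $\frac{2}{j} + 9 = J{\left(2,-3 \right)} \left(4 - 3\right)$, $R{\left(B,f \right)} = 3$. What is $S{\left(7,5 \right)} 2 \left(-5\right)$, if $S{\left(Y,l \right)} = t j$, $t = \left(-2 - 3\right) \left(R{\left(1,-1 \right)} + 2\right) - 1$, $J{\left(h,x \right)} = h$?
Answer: $- \frac{520}{7} \approx -74.286$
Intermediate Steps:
$t = -26$ ($t = \left(-2 - 3\right) \left(3 + 2\right) - 1 = \left(-5\right) 5 - 1 = -25 - 1 = -26$)
$j = - \frac{2}{7}$ ($j = \frac{2}{-9 + 2 \left(4 - 3\right)} = \frac{2}{-9 + 2 \cdot 1} = \frac{2}{-9 + 2} = \frac{2}{-7} = 2 \left(- \frac{1}{7}\right) = - \frac{2}{7} \approx -0.28571$)
$S{\left(Y,l \right)} = \frac{52}{7}$ ($S{\left(Y,l \right)} = \left(-26\right) \left(- \frac{2}{7}\right) = \frac{52}{7}$)
$S{\left(7,5 \right)} 2 \left(-5\right) = \frac{52}{7} \cdot 2 \left(-5\right) = \frac{104}{7} \left(-5\right) = - \frac{520}{7}$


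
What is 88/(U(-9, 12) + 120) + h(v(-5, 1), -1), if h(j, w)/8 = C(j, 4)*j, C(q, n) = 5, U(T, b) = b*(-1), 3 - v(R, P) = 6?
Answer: -3218/27 ≈ -119.19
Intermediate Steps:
v(R, P) = -3 (v(R, P) = 3 - 1*6 = 3 - 6 = -3)
U(T, b) = -b
h(j, w) = 40*j (h(j, w) = 8*(5*j) = 40*j)
88/(U(-9, 12) + 120) + h(v(-5, 1), -1) = 88/(-1*12 + 120) + 40*(-3) = 88/(-12 + 120) - 120 = 88/108 - 120 = 88*(1/108) - 120 = 22/27 - 120 = -3218/27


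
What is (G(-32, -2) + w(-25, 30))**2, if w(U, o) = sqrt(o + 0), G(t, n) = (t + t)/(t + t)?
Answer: (1 + sqrt(30))**2 ≈ 41.954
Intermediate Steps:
G(t, n) = 1 (G(t, n) = (2*t)/((2*t)) = (2*t)*(1/(2*t)) = 1)
w(U, o) = sqrt(o)
(G(-32, -2) + w(-25, 30))**2 = (1 + sqrt(30))**2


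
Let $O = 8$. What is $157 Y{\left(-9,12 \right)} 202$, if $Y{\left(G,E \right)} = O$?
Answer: $253712$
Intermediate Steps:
$Y{\left(G,E \right)} = 8$
$157 Y{\left(-9,12 \right)} 202 = 157 \cdot 8 \cdot 202 = 1256 \cdot 202 = 253712$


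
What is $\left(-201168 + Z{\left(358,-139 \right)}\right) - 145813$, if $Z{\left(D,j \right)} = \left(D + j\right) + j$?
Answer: $-346901$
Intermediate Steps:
$Z{\left(D,j \right)} = D + 2 j$
$\left(-201168 + Z{\left(358,-139 \right)}\right) - 145813 = \left(-201168 + \left(358 + 2 \left(-139\right)\right)\right) - 145813 = \left(-201168 + \left(358 - 278\right)\right) - 145813 = \left(-201168 + 80\right) - 145813 = -201088 - 145813 = -346901$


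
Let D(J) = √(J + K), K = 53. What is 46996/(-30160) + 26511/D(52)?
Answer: -11749/7540 + 8837*√105/35 ≈ 2585.6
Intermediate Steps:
D(J) = √(53 + J) (D(J) = √(J + 53) = √(53 + J))
46996/(-30160) + 26511/D(52) = 46996/(-30160) + 26511/(√(53 + 52)) = 46996*(-1/30160) + 26511/(√105) = -11749/7540 + 26511*(√105/105) = -11749/7540 + 8837*√105/35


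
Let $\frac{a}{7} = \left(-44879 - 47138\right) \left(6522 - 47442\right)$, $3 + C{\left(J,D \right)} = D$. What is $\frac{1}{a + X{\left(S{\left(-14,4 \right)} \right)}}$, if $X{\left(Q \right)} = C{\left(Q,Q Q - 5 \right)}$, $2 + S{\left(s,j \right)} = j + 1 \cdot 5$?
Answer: $\frac{1}{26357349521} \approx 3.794 \cdot 10^{-11}$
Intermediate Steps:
$C{\left(J,D \right)} = -3 + D$
$S{\left(s,j \right)} = 3 + j$ ($S{\left(s,j \right)} = -2 + \left(j + 1 \cdot 5\right) = -2 + \left(j + 5\right) = -2 + \left(5 + j\right) = 3 + j$)
$X{\left(Q \right)} = -8 + Q^{2}$ ($X{\left(Q \right)} = -3 + \left(Q Q - 5\right) = -3 + \left(Q^{2} - 5\right) = -3 + \left(-5 + Q^{2}\right) = -8 + Q^{2}$)
$a = 26357349480$ ($a = 7 \left(-44879 - 47138\right) \left(6522 - 47442\right) = 7 \left(\left(-92017\right) \left(-40920\right)\right) = 7 \cdot 3765335640 = 26357349480$)
$\frac{1}{a + X{\left(S{\left(-14,4 \right)} \right)}} = \frac{1}{26357349480 - \left(8 - \left(3 + 4\right)^{2}\right)} = \frac{1}{26357349480 - \left(8 - 7^{2}\right)} = \frac{1}{26357349480 + \left(-8 + 49\right)} = \frac{1}{26357349480 + 41} = \frac{1}{26357349521}$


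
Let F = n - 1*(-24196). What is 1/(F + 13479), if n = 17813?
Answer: 1/55488 ≈ 1.8022e-5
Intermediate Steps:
F = 42009 (F = 17813 - 1*(-24196) = 17813 + 24196 = 42009)
1/(F + 13479) = 1/(42009 + 13479) = 1/55488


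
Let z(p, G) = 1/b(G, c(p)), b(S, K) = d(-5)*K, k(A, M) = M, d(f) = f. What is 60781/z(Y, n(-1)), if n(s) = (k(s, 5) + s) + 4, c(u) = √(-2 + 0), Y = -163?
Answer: -303905*I*√2 ≈ -4.2979e+5*I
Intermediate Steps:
c(u) = I*√2 (c(u) = √(-2) = I*√2)
b(S, K) = -5*K
n(s) = 9 + s (n(s) = (5 + s) + 4 = 9 + s)
z(p, G) = I*√2/10 (z(p, G) = 1/(-5*I*√2) = I*√2/10)
60781/z(Y, n(-1)) = 60781/((I*√2/10)) = 60781*(-5*I*√2) = -303905*I*√2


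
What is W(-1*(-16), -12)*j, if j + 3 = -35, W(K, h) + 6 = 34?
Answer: -1064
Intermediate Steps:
W(K, h) = 28 (W(K, h) = -6 + 34 = 28)
j = -38 (j = -3 - 35 = -38)
W(-1*(-16), -12)*j = 28*(-38) = -1064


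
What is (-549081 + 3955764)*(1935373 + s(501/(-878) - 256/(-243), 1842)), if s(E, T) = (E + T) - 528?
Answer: 469213829300011103/71118 ≈ 6.5977e+12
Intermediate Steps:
s(E, T) = -528 + E + T
(-549081 + 3955764)*(1935373 + s(501/(-878) - 256/(-243), 1842)) = (-549081 + 3955764)*(1935373 + (-528 + (501/(-878) - 256/(-243)) + 1842)) = 3406683*(1935373 + (-528 + (501*(-1/878) - 256*(-1/243)) + 1842)) = 3406683*(1935373 + (-528 + (-501/878 + 256/243) + 1842)) = 3406683*(1935373 + (-528 + 103025/213354 + 1842)) = 3406683*(1935373 + 280450181/213354) = 3406683*(413200021223/213354) = 469213829300011103/71118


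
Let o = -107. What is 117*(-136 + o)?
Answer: -28431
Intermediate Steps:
117*(-136 + o) = 117*(-136 - 107) = 117*(-243) = -28431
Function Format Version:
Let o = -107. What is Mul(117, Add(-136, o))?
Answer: -28431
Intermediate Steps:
Mul(117, Add(-136, o)) = Mul(117, Add(-136, -107)) = Mul(117, -243) = -28431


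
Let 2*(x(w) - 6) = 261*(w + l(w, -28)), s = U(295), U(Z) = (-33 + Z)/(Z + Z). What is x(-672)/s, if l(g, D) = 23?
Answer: -49966215/262 ≈ -1.9071e+5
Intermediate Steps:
U(Z) = (-33 + Z)/(2*Z) (U(Z) = (-33 + Z)/((2*Z)) = (-33 + Z)*(1/(2*Z)) = (-33 + Z)/(2*Z))
s = 131/295 (s = (1/2)*(-33 + 295)/295 = (1/2)*(1/295)*262 = 131/295 ≈ 0.44407)
x(w) = 6015/2 + 261*w/2 (x(w) = 6 + (261*(w + 23))/2 = 6 + (261*(23 + w))/2 = 6 + (6003 + 261*w)/2 = 6 + (6003/2 + 261*w/2) = 6015/2 + 261*w/2)
x(-672)/s = (6015/2 + (261/2)*(-672))/(131/295) = (6015/2 - 87696)*(295/131) = -169377/2*295/131 = -49966215/262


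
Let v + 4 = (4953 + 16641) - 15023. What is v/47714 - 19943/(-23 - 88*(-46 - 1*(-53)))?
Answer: 955756615/30489246 ≈ 31.347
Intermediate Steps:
v = 6567 (v = -4 + ((4953 + 16641) - 15023) = -4 + (21594 - 15023) = -4 + 6571 = 6567)
v/47714 - 19943/(-23 - 88*(-46 - 1*(-53))) = 6567/47714 - 19943/(-23 - 88*(-46 - 1*(-53))) = 6567*(1/47714) - 19943/(-23 - 88*(-46 + 53)) = 6567/47714 - 19943/(-23 - 88*7) = 6567/47714 - 19943/(-23 - 616) = 6567/47714 - 19943/(-639) = 6567/47714 - 19943*(-1/639) = 6567/47714 + 19943/639 = 955756615/30489246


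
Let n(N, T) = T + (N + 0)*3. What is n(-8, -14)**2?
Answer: 1444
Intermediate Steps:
n(N, T) = T + 3*N (n(N, T) = T + N*3 = T + 3*N)
n(-8, -14)**2 = (-14 + 3*(-8))**2 = (-14 - 24)**2 = (-38)**2 = 1444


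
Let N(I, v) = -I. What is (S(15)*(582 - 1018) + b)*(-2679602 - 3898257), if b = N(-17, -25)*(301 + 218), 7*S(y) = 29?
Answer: -323084700503/7 ≈ -4.6155e+10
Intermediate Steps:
S(y) = 29/7 (S(y) = (⅐)*29 = 29/7)
b = 8823 (b = (-1*(-17))*(301 + 218) = 17*519 = 8823)
(S(15)*(582 - 1018) + b)*(-2679602 - 3898257) = (29*(582 - 1018)/7 + 8823)*(-2679602 - 3898257) = ((29/7)*(-436) + 8823)*(-6577859) = (-12644/7 + 8823)*(-6577859) = (49117/7)*(-6577859) = -323084700503/7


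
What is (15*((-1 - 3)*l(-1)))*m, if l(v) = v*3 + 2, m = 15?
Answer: 900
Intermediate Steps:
l(v) = 2 + 3*v (l(v) = 3*v + 2 = 2 + 3*v)
(15*((-1 - 3)*l(-1)))*m = (15*((-1 - 3)*(2 + 3*(-1))))*15 = (15*(-4*(2 - 3)))*15 = (15*(-4*(-1)))*15 = (15*4)*15 = 60*15 = 900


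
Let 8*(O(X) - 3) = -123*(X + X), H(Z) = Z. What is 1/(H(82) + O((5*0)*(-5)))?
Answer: 1/85 ≈ 0.011765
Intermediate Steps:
O(X) = 3 - 123*X/4 (O(X) = 3 + (-123*(X + X))/8 = 3 + (-246*X)/8 = 3 - 123*X/4)
1/(H(82) + O((5*0)*(-5))) = 1/(82 + (3 - 123*5*0*(-5)/4)) = 1/(82 + (3 - 0*(-5))) = 1/(82 + (3 - 123/4*0)) = 1/(82 + (3 + 0)) = 1/(82 + 3) = 1/85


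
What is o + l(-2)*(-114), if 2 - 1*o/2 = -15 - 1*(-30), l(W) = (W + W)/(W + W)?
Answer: -140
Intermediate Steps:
l(W) = 1 (l(W) = (2*W)/((2*W)) = (2*W)*(1/(2*W)) = 1)
o = -26 (o = 4 - 2*(-15 - 1*(-30)) = 4 - 2*(-15 + 30) = 4 - 2*15 = 4 - 30 = -26)
o + l(-2)*(-114) = -26 + 1*(-114) = -26 - 114 = -140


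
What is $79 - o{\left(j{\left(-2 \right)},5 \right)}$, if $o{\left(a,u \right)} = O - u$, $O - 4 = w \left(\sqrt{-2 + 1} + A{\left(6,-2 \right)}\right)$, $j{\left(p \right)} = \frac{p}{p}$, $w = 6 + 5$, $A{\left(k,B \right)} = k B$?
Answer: $212 - 11 i \approx 212.0 - 11.0 i$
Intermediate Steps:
$A{\left(k,B \right)} = B k$
$w = 11$
$j{\left(p \right)} = 1$
$O = -128 + 11 i$ ($O = 4 + 11 \left(\sqrt{-2 + 1} - 12\right) = 4 + 11 \left(\sqrt{-1} - 12\right) = 4 + 11 \left(i - 12\right) = 4 + 11 \left(-12 + i\right) = 4 - \left(132 - 11 i\right) = -128 + 11 i \approx -128.0 + 11.0 i$)
$o{\left(a,u \right)} = -128 - u + 11 i$ ($o{\left(a,u \right)} = \left(-128 + 11 i\right) - u = -128 - u + 11 i$)
$79 - o{\left(j{\left(-2 \right)},5 \right)} = 79 - \left(-128 - 5 + 11 i\right) = 79 - \left(-133 + 11 i\right) = 79 + \left(133 - 11 i\right) = 212 - 11 i$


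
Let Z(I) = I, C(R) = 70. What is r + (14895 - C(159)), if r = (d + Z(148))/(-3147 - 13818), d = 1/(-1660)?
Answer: 139166640607/9387300 ≈ 14825.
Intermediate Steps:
d = -1/1660 ≈ -0.00060241
r = -81893/9387300 (r = (-1/1660 + 148)/(-3147 - 13818) = (245679/1660)/(-16965) = (245679/1660)*(-1/16965) = -81893/9387300 ≈ -0.0087238)
r + (14895 - C(159)) = -81893/9387300 + (14895 - 1*70) = -81893/9387300 + (14895 - 70) = -81893/9387300 + 14825 = 139166640607/9387300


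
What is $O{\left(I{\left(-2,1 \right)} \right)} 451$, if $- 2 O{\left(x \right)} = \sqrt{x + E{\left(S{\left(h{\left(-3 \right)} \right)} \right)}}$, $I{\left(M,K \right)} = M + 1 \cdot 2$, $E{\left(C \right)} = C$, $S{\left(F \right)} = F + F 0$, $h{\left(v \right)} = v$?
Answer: $- \frac{451 i \sqrt{3}}{2} \approx - 390.58 i$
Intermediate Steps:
$S{\left(F \right)} = F$ ($S{\left(F \right)} = F + 0 = F$)
$I{\left(M,K \right)} = 2 + M$ ($I{\left(M,K \right)} = M + 2 = 2 + M$)
$O{\left(x \right)} = - \frac{\sqrt{-3 + x}}{2}$ ($O{\left(x \right)} = - \frac{\sqrt{x - 3}}{2} = - \frac{\sqrt{-3 + x}}{2}$)
$O{\left(I{\left(-2,1 \right)} \right)} 451 = - \frac{\sqrt{-3 + \left(2 - 2\right)}}{2} \cdot 451 = - \frac{\sqrt{-3 + 0}}{2} \cdot 451 = - \frac{\sqrt{-3}}{2} \cdot 451 = - \frac{i \sqrt{3}}{2} \cdot 451 = - \frac{451 i \sqrt{3}}{2}$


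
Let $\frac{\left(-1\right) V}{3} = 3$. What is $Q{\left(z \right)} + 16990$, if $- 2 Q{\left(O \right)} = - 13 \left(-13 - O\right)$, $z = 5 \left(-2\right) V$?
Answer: $\frac{32641}{2} \approx 16321.0$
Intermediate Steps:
$V = -9$ ($V = \left(-3\right) 3 = -9$)
$z = 90$ ($z = 5 \left(-2\right) \left(-9\right) = \left(-10\right) \left(-9\right) = 90$)
$Q{\left(O \right)} = - \frac{169}{2} - \frac{13 O}{2}$ ($Q{\left(O \right)} = - \frac{\left(-13\right) \left(-13 - O\right)}{2} = - \frac{169 + 13 O}{2} = - \frac{169}{2} - \frac{13 O}{2}$)
$Q{\left(z \right)} + 16990 = \left(- \frac{169}{2} - 585\right) + 16990 = - \frac{1339}{2} + 16990 = \frac{32641}{2}$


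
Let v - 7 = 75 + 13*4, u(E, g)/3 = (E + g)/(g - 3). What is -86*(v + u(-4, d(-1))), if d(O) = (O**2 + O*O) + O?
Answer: -11911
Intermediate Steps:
d(O) = O + 2*O**2 (d(O) = (O**2 + O**2) + O = 2*O**2 + O = O + 2*O**2)
u(E, g) = 3*(E + g)/(-3 + g) (u(E, g) = 3*((E + g)/(g - 3)) = 3*((E + g)/(-3 + g)) = 3*(E + g)/(-3 + g))
v = 134 (v = 7 + (75 + 13*4) = 7 + (75 + 52) = 7 + 127 = 134)
-86*(v + u(-4, d(-1))) = -86*(134 + 3*(-4 - (1 + 2*(-1)))/(-3 - (1 + 2*(-1)))) = -86*(134 + 3*(-4 - (1 - 2))/(-3 - (1 - 2))) = -86*(134 + 3*(-4 - 1*(-1))/(-3 - 1*(-1))) = -86*(134 + 3*(-4 + 1)/(-3 + 1)) = -86*(134 + 3*(-3)/(-2)) = -86*(134 + 3*(-1/2)*(-3)) = -86*(134 + 9/2) = -86*277/2 = -11911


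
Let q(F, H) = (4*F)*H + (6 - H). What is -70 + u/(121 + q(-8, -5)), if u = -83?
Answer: -20523/292 ≈ -70.284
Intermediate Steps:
q(F, H) = 6 - H + 4*F*H (q(F, H) = 4*F*H + (6 - H) = 6 - H + 4*F*H)
-70 + u/(121 + q(-8, -5)) = -70 - 83/(121 + (6 - 1*(-5) + 4*(-8)*(-5))) = -70 - 83/(121 + (6 + 5 + 160)) = -70 - 83/(121 + 171) = -70 - 83/292 = -20523/292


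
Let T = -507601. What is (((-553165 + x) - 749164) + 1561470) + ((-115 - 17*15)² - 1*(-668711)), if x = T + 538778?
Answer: 1095929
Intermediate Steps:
x = 31177 (x = -507601 + 538778 = 31177)
(((-553165 + x) - 749164) + 1561470) + ((-115 - 17*15)² - 1*(-668711)) = (((-553165 + 31177) - 749164) + 1561470) + ((-115 - 17*15)² - 1*(-668711)) = ((-521988 - 749164) + 1561470) + ((-115 - 255)² + 668711) = (-1271152 + 1561470) + ((-370)² + 668711) = 290318 + (136900 + 668711) = 290318 + 805611 = 1095929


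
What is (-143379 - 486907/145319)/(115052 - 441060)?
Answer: 2604522476/5921894569 ≈ 0.43981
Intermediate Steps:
(-143379 - 486907/145319)/(115052 - 441060) = (-143379 - 486907*1/145319)/(-326008) = (-143379 - 486907/145319)*(-1/326008) = -20836179808/145319*(-1/326008) = 2604522476/5921894569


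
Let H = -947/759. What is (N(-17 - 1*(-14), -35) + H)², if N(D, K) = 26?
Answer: 352951369/576081 ≈ 612.68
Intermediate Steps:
H = -947/759 (H = -947*1/759 = -947/759 ≈ -1.2477)
(N(-17 - 1*(-14), -35) + H)² = (26 - 947/759)² = (18787/759)² = 352951369/576081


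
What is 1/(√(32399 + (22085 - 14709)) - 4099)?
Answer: -4099/16762026 - 5*√1591/16762026 ≈ -0.00025644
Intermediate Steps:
1/(√(32399 + (22085 - 14709)) - 4099) = 1/(√(32399 + 7376) - 4099) = 1/(√39775 - 4099) = 1/(5*√1591 - 4099) = 1/(-4099 + 5*√1591)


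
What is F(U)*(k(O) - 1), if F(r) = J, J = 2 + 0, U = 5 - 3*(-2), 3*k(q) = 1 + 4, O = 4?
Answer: 4/3 ≈ 1.3333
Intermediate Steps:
k(q) = 5/3 (k(q) = (1 + 4)/3 = (1/3)*5 = 5/3)
U = 11 (U = 5 + 6 = 11)
J = 2
F(r) = 2
F(U)*(k(O) - 1) = 2*(5/3 - 1) = 2*(2/3) = 4/3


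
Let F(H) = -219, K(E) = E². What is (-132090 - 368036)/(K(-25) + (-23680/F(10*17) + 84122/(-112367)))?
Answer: -12307287154998/18022660967 ≈ -682.88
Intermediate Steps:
(-132090 - 368036)/(K(-25) + (-23680/F(10*17) + 84122/(-112367))) = (-132090 - 368036)/((-25)² + (-23680/(-219) + 84122/(-112367))) = -500126/(625 + (-23680*(-1/219) + 84122*(-1/112367))) = -500126/(625 + (23680/219 - 84122/112367)) = -500126/(625 + 2642427842/24608373) = -500126/18022660967/24608373 = -500126*24608373/18022660967 = -12307287154998/18022660967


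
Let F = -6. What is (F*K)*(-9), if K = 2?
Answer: 108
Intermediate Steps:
(F*K)*(-9) = -6*2*(-9) = -12*(-9) = 108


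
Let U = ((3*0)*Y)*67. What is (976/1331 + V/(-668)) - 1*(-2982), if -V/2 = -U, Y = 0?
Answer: 3970018/1331 ≈ 2982.7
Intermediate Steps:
U = 0 (U = ((3*0)*0)*67 = (0*0)*67 = 0*67 = 0)
V = 0 (V = -(-2)*0 = -2*0 = 0)
(976/1331 + V/(-668)) - 1*(-2982) = (976/1331 + 0/(-668)) - 1*(-2982) = (976*(1/1331) + 0*(-1/668)) + 2982 = (976/1331 + 0) + 2982 = 976/1331 + 2982 = 3970018/1331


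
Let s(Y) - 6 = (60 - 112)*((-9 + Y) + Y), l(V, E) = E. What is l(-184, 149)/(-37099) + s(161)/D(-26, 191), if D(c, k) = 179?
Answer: -603627401/6640721 ≈ -90.898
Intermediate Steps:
s(Y) = 474 - 104*Y (s(Y) = 6 + (60 - 112)*((-9 + Y) + Y) = 6 - 52*(-9 + 2*Y) = 6 + (468 - 104*Y) = 474 - 104*Y)
l(-184, 149)/(-37099) + s(161)/D(-26, 191) = 149/(-37099) + (474 - 104*161)/179 = 149*(-1/37099) + (474 - 16744)*(1/179) = -149/37099 - 16270*1/179 = -149/37099 - 16270/179 = -603627401/6640721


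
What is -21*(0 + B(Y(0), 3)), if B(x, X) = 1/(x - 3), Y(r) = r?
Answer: 7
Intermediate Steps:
B(x, X) = 1/(-3 + x)
-21*(0 + B(Y(0), 3)) = -21*(0 + 1/(-3 + 0)) = -21*(0 + 1/(-3)) = -21*(0 - 1/3) = -21*(-1/3) = 7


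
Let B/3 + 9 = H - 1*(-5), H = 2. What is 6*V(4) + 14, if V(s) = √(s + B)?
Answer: 14 + 6*I*√2 ≈ 14.0 + 8.4853*I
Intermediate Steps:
B = -6 (B = -27 + 3*(2 - 1*(-5)) = -27 + 3*(2 + 5) = -27 + 3*7 = -27 + 21 = -6)
V(s) = √(-6 + s) (V(s) = √(s - 6) = √(-6 + s))
6*V(4) + 14 = 6*√(-6 + 4) + 14 = 6*√(-2) + 14 = 6*(I*√2) + 14 = 6*I*√2 + 14 = 14 + 6*I*√2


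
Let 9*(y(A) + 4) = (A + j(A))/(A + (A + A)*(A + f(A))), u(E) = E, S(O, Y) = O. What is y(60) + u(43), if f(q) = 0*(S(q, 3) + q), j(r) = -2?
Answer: 1274159/32670 ≈ 39.001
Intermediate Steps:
f(q) = 0 (f(q) = 0*(q + q) = 0*(2*q) = 0)
y(A) = -4 + (-2 + A)/(9*(A + 2*A²)) (y(A) = -4 + ((A - 2)/(A + (A + A)*(A + 0)))/9 = -4 + ((-2 + A)/(A + (2*A)*A))/9 = -4 + ((-2 + A)/(A + 2*A²))/9 = -4 + (-2 + A)/(9*(A + 2*A²)))
y(60) + u(43) = (⅑)*(-2 - 72*60² - 35*60)/(60*(1 + 2*60)) + 43 = (⅑)*(1/60)*(-2 - 72*3600 - 2100)/(1 + 120) + 43 = (⅑)*(1/60)*(-2 - 259200 - 2100)/121 + 43 = (⅑)*(1/60)*(1/121)*(-261302) + 43 = -130651/32670 + 43 = 1274159/32670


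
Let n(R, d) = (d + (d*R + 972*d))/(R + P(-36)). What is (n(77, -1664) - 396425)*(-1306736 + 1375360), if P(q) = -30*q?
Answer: -2430403024400/89 ≈ -2.7308e+10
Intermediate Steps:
n(R, d) = (973*d + R*d)/(1080 + R) (n(R, d) = (d + (d*R + 972*d))/(R - 30*(-36)) = (d + (R*d + 972*d))/(R + 1080) = (d + (972*d + R*d))/(1080 + R) = (973*d + R*d)/(1080 + R))
(n(77, -1664) - 396425)*(-1306736 + 1375360) = (-1664*(973 + 77)/(1080 + 77) - 396425)*(-1306736 + 1375360) = (-1664*1050/1157 - 396425)*68624 = (-1664*1/1157*1050 - 396425)*68624 = (-134400/89 - 396425)*68624 = -35416225/89*68624 = -2430403024400/89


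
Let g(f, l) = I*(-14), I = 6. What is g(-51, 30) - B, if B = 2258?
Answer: -2342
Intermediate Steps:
g(f, l) = -84 (g(f, l) = 6*(-14) = -84)
g(-51, 30) - B = -84 - 1*2258 = -84 - 2258 = -2342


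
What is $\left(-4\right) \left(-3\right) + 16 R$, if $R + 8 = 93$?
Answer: $1372$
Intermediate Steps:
$R = 85$ ($R = -8 + 93 = 85$)
$\left(-4\right) \left(-3\right) + 16 R = \left(-4\right) \left(-3\right) + 16 \cdot 85 = 12 + 1360 = 1372$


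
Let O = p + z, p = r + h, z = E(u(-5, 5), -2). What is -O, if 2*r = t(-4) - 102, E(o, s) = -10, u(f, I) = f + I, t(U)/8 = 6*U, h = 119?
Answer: 38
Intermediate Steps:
t(U) = 48*U (t(U) = 8*(6*U) = 48*U)
u(f, I) = I + f
z = -10
r = -147 (r = (48*(-4) - 102)/2 = (-192 - 102)/2 = (½)*(-294) = -147)
p = -28 (p = -147 + 119 = -28)
O = -38 (O = -28 - 10 = -38)
-O = -1*(-38) = 38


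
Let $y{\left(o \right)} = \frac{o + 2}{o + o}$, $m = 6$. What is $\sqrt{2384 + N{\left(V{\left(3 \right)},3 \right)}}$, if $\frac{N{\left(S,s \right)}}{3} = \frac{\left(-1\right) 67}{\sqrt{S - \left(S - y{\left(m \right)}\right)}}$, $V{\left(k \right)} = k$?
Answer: $\frac{\sqrt{9536 - 402 \sqrt{6}}}{2} \approx 46.237$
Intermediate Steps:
$y{\left(o \right)} = \frac{2 + o}{2 o}$
$N{\left(S,s \right)} = - \frac{201 \sqrt{6}}{2}$ ($N{\left(S,s \right)} = 3 \frac{\left(-1\right) 67}{\sqrt{S - \left(S - \frac{2 + 6}{2 \cdot 6}\right)}} = 3 \left(- \frac{67}{\sqrt{S - \left(- \frac{2}{3} + S\right)}}\right) = 3 \left(- \frac{67}{\sqrt{\frac{2}{3}}}\right) = 3 \left(- \frac{67}{\frac{1}{3} \sqrt{6}}\right) = 3 \left(- 67 \frac{\sqrt{6}}{2}\right) = 3 \left(- \frac{67 \sqrt{6}}{2}\right) = - \frac{201 \sqrt{6}}{2}$)
$\sqrt{2384 + N{\left(V{\left(3 \right)},3 \right)}} = \sqrt{2384 - \frac{201 \sqrt{6}}{2}}$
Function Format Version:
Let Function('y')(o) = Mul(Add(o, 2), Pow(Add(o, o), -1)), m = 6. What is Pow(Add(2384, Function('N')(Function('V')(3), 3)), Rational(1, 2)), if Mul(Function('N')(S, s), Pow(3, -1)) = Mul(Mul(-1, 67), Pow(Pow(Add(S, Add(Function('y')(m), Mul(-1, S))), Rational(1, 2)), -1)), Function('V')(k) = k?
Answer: Mul(Rational(1, 2), Pow(Add(9536, Mul(-402, Pow(6, Rational(1, 2)))), Rational(1, 2))) ≈ 46.237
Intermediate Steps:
Function('y')(o) = Mul(Rational(1, 2), Pow(o, -1), Add(2, o)) (Function('y')(o) = Mul(Add(2, o), Pow(Mul(2, o), -1)) = Mul(Add(2, o), Mul(Rational(1, 2), Pow(o, -1))) = Mul(Rational(1, 2), Pow(o, -1), Add(2, o)))
Function('N')(S, s) = Mul(Rational(-201, 2), Pow(6, Rational(1, 2))) (Function('N')(S, s) = Mul(3, Mul(Mul(-1, 67), Pow(Pow(Add(S, Add(Mul(Rational(1, 2), Pow(6, -1), Add(2, 6)), Mul(-1, S))), Rational(1, 2)), -1))) = Mul(3, Mul(-67, Pow(Pow(Add(S, Add(Mul(Rational(1, 2), Rational(1, 6), 8), Mul(-1, S))), Rational(1, 2)), -1))) = Mul(3, Mul(-67, Pow(Pow(Add(S, Add(Rational(2, 3), Mul(-1, S))), Rational(1, 2)), -1))) = Mul(3, Mul(-67, Pow(Pow(Rational(2, 3), Rational(1, 2)), -1))) = Mul(3, Mul(-67, Pow(Mul(Rational(1, 3), Pow(6, Rational(1, 2))), -1))) = Mul(3, Mul(-67, Mul(Rational(1, 2), Pow(6, Rational(1, 2))))) = Mul(3, Mul(Rational(-67, 2), Pow(6, Rational(1, 2)))) = Mul(Rational(-201, 2), Pow(6, Rational(1, 2))))
Pow(Add(2384, Function('N')(Function('V')(3), 3)), Rational(1, 2)) = Pow(Add(2384, Mul(Rational(-201, 2), Pow(6, Rational(1, 2)))), Rational(1, 2))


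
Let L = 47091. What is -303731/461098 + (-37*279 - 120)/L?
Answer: -579340695/657986846 ≈ -0.88047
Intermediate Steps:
-303731/461098 + (-37*279 - 120)/L = -303731/461098 + (-37*279 - 120)/47091 = -303731*1/461098 + (-10323 - 120)*(1/47091) = -303731/461098 - 10443*1/47091 = -303731/461098 - 3481/15697 = -579340695/657986846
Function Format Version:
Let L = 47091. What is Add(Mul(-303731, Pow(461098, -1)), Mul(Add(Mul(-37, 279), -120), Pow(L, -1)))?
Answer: Rational(-579340695, 657986846) ≈ -0.88047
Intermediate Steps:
Add(Mul(-303731, Pow(461098, -1)), Mul(Add(Mul(-37, 279), -120), Pow(L, -1))) = Add(Mul(-303731, Pow(461098, -1)), Mul(Add(Mul(-37, 279), -120), Pow(47091, -1))) = Add(Mul(-303731, Rational(1, 461098)), Mul(Add(-10323, -120), Rational(1, 47091))) = Add(Rational(-303731, 461098), Mul(-10443, Rational(1, 47091))) = Add(Rational(-303731, 461098), Rational(-3481, 15697)) = Rational(-579340695, 657986846)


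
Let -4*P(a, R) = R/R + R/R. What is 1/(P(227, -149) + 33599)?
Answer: 2/67197 ≈ 2.9763e-5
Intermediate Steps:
P(a, R) = -1/2 (P(a, R) = -(R/R + R/R)/4 = -(1 + 1)/4 = -1/4*2 = -1/2)
1/(P(227, -149) + 33599) = 1/(-1/2 + 33599) = 1/(67197/2) = 2/67197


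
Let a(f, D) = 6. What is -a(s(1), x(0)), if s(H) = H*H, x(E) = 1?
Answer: -6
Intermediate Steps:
s(H) = H**2
-a(s(1), x(0)) = -1*6 = -6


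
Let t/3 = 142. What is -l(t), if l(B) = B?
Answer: -426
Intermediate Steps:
t = 426 (t = 3*142 = 426)
-l(t) = -1*426 = -426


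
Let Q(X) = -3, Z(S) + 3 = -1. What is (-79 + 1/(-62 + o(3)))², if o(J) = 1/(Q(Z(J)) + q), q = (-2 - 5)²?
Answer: 50748825625/8128201 ≈ 6243.5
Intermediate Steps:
Z(S) = -4 (Z(S) = -3 - 1 = -4)
q = 49 (q = (-7)² = 49)
o(J) = 1/46 (o(J) = 1/(-3 + 49) = 1/46)
(-79 + 1/(-62 + o(3)))² = (-79 + 1/(-62 + 1/46))² = (-79 + 1/(-2851/46))² = (-79 - 46/2851)² = (-225275/2851)² = 50748825625/8128201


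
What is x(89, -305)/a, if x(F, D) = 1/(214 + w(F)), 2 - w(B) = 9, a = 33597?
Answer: 1/6954579 ≈ 1.4379e-7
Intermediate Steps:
w(B) = -7 (w(B) = 2 - 1*9 = 2 - 9 = -7)
x(F, D) = 1/207 (x(F, D) = 1/(214 - 7) = 1/207)
x(89, -305)/a = (1/207)/33597 = (1/207)*(1/33597) = 1/6954579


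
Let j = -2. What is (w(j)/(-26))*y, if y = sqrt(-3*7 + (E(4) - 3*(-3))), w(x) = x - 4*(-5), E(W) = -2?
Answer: -9*I*sqrt(14)/13 ≈ -2.5904*I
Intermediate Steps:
w(x) = 20 + x (w(x) = x + 20 = 20 + x)
y = I*sqrt(14) (y = sqrt(-3*7 + (-2 - 3*(-3))) = sqrt(-21 + (-2 + 9)) = sqrt(-21 + 7) = sqrt(-14) = I*sqrt(14) ≈ 3.7417*I)
(w(j)/(-26))*y = ((20 - 2)/(-26))*(I*sqrt(14)) = (-1/26*18)*(I*sqrt(14)) = -9*I*sqrt(14)/13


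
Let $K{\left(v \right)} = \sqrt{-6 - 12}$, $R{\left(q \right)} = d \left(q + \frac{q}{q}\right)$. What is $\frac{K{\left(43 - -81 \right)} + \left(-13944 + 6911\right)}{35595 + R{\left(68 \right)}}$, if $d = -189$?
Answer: $- \frac{7033}{22554} + \frac{i \sqrt{2}}{7518} \approx -0.31183 + 0.00018811 i$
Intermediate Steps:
$R{\left(q \right)} = -189 - 189 q$ ($R{\left(q \right)} = - 189 \left(q + \frac{q}{q}\right) = - 189 \left(q + 1\right) = - 189 \left(1 + q\right) = -189 - 189 q$)
$K{\left(v \right)} = 3 i \sqrt{2}$ ($K{\left(v \right)} = \sqrt{-18} = 3 i \sqrt{2}$)
$\frac{K{\left(43 - -81 \right)} + \left(-13944 + 6911\right)}{35595 + R{\left(68 \right)}} = \frac{3 i \sqrt{2} + \left(-13944 + 6911\right)}{35595 - 13041} = \frac{3 i \sqrt{2} - 7033}{35595 - 13041} = \frac{-7033 + 3 i \sqrt{2}}{35595 - 13041} = \frac{-7033 + 3 i \sqrt{2}}{22554} = \left(-7033 + 3 i \sqrt{2}\right) \frac{1}{22554} = - \frac{7033}{22554} + \frac{i \sqrt{2}}{7518}$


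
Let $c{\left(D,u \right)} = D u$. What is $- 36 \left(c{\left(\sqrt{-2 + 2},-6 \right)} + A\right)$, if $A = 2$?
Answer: $-72$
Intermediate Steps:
$- 36 \left(c{\left(\sqrt{-2 + 2},-6 \right)} + A\right) = - 36 \left(\sqrt{-2 + 2} \left(-6\right) + 2\right) = - 36 \left(\sqrt{0} \left(-6\right) + 2\right) = - 36 \left(0 \left(-6\right) + 2\right) = - 36 \left(0 + 2\right) = \left(-36\right) 2 = -72$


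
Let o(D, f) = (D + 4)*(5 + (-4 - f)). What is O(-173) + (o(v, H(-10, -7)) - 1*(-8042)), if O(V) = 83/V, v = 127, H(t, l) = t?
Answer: 1640476/173 ≈ 9482.5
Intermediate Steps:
o(D, f) = (1 - f)*(4 + D) (o(D, f) = (4 + D)*(1 - f) = (1 - f)*(4 + D))
O(-173) + (o(v, H(-10, -7)) - 1*(-8042)) = 83/(-173) + ((4 + 127 - 4*(-10) - 1*127*(-10)) - 1*(-8042)) = 83*(-1/173) + ((4 + 127 + 40 + 1270) + 8042) = -83/173 + (1441 + 8042) = -83/173 + 9483 = 1640476/173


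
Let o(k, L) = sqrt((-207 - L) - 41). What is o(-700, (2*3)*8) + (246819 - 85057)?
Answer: 161762 + 2*I*sqrt(74) ≈ 1.6176e+5 + 17.205*I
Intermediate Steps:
o(k, L) = sqrt(-248 - L)
o(-700, (2*3)*8) + (246819 - 85057) = sqrt(-248 - 2*3*8) + (246819 - 85057) = sqrt(-248 - 6*8) + 161762 = sqrt(-248 - 1*48) + 161762 = sqrt(-248 - 48) + 161762 = sqrt(-296) + 161762 = 2*I*sqrt(74) + 161762 = 161762 + 2*I*sqrt(74)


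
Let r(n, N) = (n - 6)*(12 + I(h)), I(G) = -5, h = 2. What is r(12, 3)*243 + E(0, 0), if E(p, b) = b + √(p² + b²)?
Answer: 10206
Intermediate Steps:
r(n, N) = -42 + 7*n (r(n, N) = (n - 6)*(12 - 5) = (-6 + n)*7 = -42 + 7*n)
E(p, b) = b + √(b² + p²)
r(12, 3)*243 + E(0, 0) = (-42 + 7*12)*243 + (0 + √(0² + 0²)) = (-42 + 84)*243 + (0 + √(0 + 0)) = 42*243 + (0 + √0) = 10206 + (0 + 0) = 10206 + 0 = 10206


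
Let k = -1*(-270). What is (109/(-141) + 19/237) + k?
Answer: 2999812/11139 ≈ 269.31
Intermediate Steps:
k = 270
(109/(-141) + 19/237) + k = (109/(-141) + 19/237) + 270 = (109*(-1/141) + 19*(1/237)) + 270 = (-109/141 + 19/237) + 270 = -7718/11139 + 270 = 2999812/11139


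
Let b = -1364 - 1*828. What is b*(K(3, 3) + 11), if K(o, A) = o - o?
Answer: -24112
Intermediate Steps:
b = -2192 (b = -1364 - 828 = -2192)
K(o, A) = 0
b*(K(3, 3) + 11) = -2192*(0 + 11) = -2192*11 = -24112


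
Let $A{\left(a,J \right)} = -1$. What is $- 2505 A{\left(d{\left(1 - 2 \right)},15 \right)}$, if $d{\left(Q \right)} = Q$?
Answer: $2505$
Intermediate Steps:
$- 2505 A{\left(d{\left(1 - 2 \right)},15 \right)} = \left(-2505\right) \left(-1\right) = 2505$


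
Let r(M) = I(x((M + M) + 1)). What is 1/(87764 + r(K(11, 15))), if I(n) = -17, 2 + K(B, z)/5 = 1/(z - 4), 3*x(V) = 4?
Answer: 1/87747 ≈ 1.1396e-5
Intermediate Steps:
x(V) = 4/3 (x(V) = (1/3)*4 = 4/3)
K(B, z) = -10 + 5/(-4 + z) (K(B, z) = -10 + 5/(z - 4) = -10 + 5/(-4 + z))
r(M) = -17
1/(87764 + r(K(11, 15))) = 1/(87764 - 17) = 1/87747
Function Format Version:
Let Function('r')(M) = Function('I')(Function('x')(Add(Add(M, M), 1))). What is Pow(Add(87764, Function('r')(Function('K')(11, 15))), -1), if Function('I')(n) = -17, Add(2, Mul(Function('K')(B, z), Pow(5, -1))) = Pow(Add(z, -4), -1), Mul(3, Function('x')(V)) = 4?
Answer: Rational(1, 87747) ≈ 1.1396e-5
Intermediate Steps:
Function('x')(V) = Rational(4, 3) (Function('x')(V) = Mul(Rational(1, 3), 4) = Rational(4, 3))
Function('K')(B, z) = Add(-10, Mul(5, Pow(Add(-4, z), -1))) (Function('K')(B, z) = Add(-10, Mul(5, Pow(Add(z, -4), -1))) = Add(-10, Mul(5, Pow(Add(-4, z), -1))))
Function('r')(M) = -17
Pow(Add(87764, Function('r')(Function('K')(11, 15))), -1) = Pow(Add(87764, -17), -1) = Pow(87747, -1) = Rational(1, 87747)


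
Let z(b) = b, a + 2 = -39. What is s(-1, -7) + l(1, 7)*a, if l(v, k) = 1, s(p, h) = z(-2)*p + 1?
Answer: -38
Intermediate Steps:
a = -41 (a = -2 - 39 = -41)
s(p, h) = 1 - 2*p (s(p, h) = -2*p + 1 = 1 - 2*p)
s(-1, -7) + l(1, 7)*a = (1 - 2*(-1)) + 1*(-41) = (1 + 2) - 41 = 3 - 41 = -38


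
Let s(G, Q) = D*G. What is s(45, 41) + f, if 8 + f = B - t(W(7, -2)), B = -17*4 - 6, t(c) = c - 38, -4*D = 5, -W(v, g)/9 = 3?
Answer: -293/4 ≈ -73.250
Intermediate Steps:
W(v, g) = -27 (W(v, g) = -9*3 = -27)
D = -5/4 (D = -¼*5 = -5/4 ≈ -1.2500)
t(c) = -38 + c
B = -74 (B = -68 - 6 = -74)
f = -17 (f = -8 + (-74 - (-38 - 27)) = -8 + (-74 - 1*(-65)) = -8 + (-74 + 65) = -8 - 9 = -17)
s(G, Q) = -5*G/4
s(45, 41) + f = -5/4*45 - 17 = -225/4 - 17 = -293/4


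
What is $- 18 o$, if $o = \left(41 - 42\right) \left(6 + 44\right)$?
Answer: $900$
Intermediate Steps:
$o = -50$ ($o = \left(-1\right) 50 = -50$)
$- 18 o = \left(-18\right) \left(-50\right) = 900$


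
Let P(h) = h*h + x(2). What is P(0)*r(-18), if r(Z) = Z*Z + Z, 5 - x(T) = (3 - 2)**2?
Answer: 1224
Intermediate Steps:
x(T) = 4 (x(T) = 5 - (3 - 2)**2 = 5 - 1*1**2 = 5 - 1*1 = 5 - 1 = 4)
P(h) = 4 + h**2 (P(h) = h*h + 4 = h**2 + 4 = 4 + h**2)
r(Z) = Z + Z**2 (r(Z) = Z**2 + Z = Z + Z**2)
P(0)*r(-18) = (4 + 0**2)*(-18*(1 - 18)) = (4 + 0)*(-18*(-17)) = 4*306 = 1224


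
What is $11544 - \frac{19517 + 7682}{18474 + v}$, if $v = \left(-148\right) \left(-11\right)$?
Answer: $\frac{232030289}{20102} \approx 11543.0$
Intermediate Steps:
$v = 1628$
$11544 - \frac{19517 + 7682}{18474 + v} = 11544 - \frac{19517 + 7682}{18474 + 1628} = 11544 - \frac{27199}{20102} = \frac{232030289}{20102}$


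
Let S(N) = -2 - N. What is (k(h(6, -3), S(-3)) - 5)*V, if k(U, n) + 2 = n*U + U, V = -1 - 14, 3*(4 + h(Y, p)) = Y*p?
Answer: 405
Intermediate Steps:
h(Y, p) = -4 + Y*p/3 (h(Y, p) = -4 + (Y*p)/3 = -4 + Y*p/3)
V = -15
k(U, n) = -2 + U + U*n (k(U, n) = -2 + (n*U + U) = -2 + (U*n + U) = -2 + (U + U*n) = -2 + U + U*n)
(k(h(6, -3), S(-3)) - 5)*V = ((-2 + (-4 + (⅓)*6*(-3)) + (-4 + (⅓)*6*(-3))*(-2 - 1*(-3))) - 5)*(-15) = ((-2 + (-4 - 6) + (-4 - 6)*(-2 + 3)) - 5)*(-15) = ((-2 - 10 - 10*1) - 5)*(-15) = ((-2 - 10 - 10) - 5)*(-15) = (-22 - 5)*(-15) = -27*(-15) = 405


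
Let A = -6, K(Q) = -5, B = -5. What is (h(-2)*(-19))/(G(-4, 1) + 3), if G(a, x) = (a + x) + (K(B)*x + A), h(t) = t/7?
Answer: -38/77 ≈ -0.49351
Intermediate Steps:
h(t) = t/7 (h(t) = t*(⅐) = t/7)
G(a, x) = -6 + a - 4*x (G(a, x) = (a + x) + (-5*x - 6) = (a + x) + (-6 - 5*x) = -6 + a - 4*x)
(h(-2)*(-19))/(G(-4, 1) + 3) = (((⅐)*(-2))*(-19))/((-6 - 4 - 4*1) + 3) = (-2/7*(-19))/((-6 - 4 - 4) + 3) = 38/(7*(-14 + 3)) = (38/7)/(-11) = (38/7)*(-1/11) = -38/77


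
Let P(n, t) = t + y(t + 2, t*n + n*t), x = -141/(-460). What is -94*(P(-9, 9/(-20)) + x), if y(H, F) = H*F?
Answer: -2683371/2300 ≈ -1166.7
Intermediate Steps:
y(H, F) = F*H
x = 141/460 (x = -141*(-1/460) = 141/460 ≈ 0.30652)
P(n, t) = t + 2*n*t*(2 + t) (P(n, t) = t + (t*n + n*t)*(t + 2) = t + (n*t + n*t)*(2 + t) = t + (2*n*t)*(2 + t) = t + 2*n*t*(2 + t))
-94*(P(-9, 9/(-20)) + x) = -94*((9/(-20))*(1 + 2*(-9)*(2 + 9/(-20))) + 141/460) = -94*((9*(-1/20))*(1 + 2*(-9)*(2 + 9*(-1/20))) + 141/460) = -94*(-9*(1 + 2*(-9)*(2 - 9/20))/20 + 141/460) = -94*(-9*(1 + 2*(-9)*(31/20))/20 + 141/460) = -94*(-9*(1 - 279/10)/20 + 141/460) = -94*(-9/20*(-269/10) + 141/460) = -94*(2421/200 + 141/460) = -94*57093/4600 = -2683371/2300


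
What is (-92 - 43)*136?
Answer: -18360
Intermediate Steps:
(-92 - 43)*136 = -135*136 = -18360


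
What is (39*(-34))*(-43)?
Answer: 57018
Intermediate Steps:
(39*(-34))*(-43) = -1326*(-43) = 57018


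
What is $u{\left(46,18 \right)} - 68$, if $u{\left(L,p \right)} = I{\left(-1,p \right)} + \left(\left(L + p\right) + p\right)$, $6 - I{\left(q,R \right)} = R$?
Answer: $2$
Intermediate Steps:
$I{\left(q,R \right)} = 6 - R$
$u{\left(L,p \right)} = 6 + L + p$ ($u{\left(L,p \right)} = \left(6 - p\right) + \left(\left(L + p\right) + p\right) = \left(6 - p\right) + \left(L + 2 p\right) = 6 + L + p$)
$u{\left(46,18 \right)} - 68 = \left(6 + 46 + 18\right) - 68 = 70 - 68 = 2$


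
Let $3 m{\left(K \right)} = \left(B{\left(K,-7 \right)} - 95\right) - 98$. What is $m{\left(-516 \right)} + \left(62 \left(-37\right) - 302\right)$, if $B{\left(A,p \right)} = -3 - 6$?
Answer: $- \frac{7990}{3} \approx -2663.3$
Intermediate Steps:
$B{\left(A,p \right)} = -9$
$m{\left(K \right)} = - \frac{202}{3}$ ($m{\left(K \right)} = \frac{\left(-9 - 95\right) - 98}{3} = \frac{-104 - 98}{3} = \frac{1}{3} \left(-202\right) = - \frac{202}{3}$)
$m{\left(-516 \right)} + \left(62 \left(-37\right) - 302\right) = - \frac{202}{3} + \left(62 \left(-37\right) - 302\right) = - \frac{202}{3} - 2596 = - \frac{7990}{3}$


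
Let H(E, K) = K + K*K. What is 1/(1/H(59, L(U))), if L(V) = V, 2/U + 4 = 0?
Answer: -¼ ≈ -0.25000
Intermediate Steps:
U = -½ (U = 2/(-4 + 0) = 2/(-4) = 2*(-¼) = -½ ≈ -0.50000)
H(E, K) = K + K²
1/(1/H(59, L(U))) = 1/(1/(-(1 - ½)/2)) = 1/(1/(-½*½)) = 1/(1/(-¼)) = 1/(-4) = -¼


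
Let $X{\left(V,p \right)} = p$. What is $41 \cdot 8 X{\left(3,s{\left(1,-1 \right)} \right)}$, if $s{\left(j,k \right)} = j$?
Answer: $328$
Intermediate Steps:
$41 \cdot 8 X{\left(3,s{\left(1,-1 \right)} \right)} = 41 \cdot 8 \cdot 1 = 328 \cdot 1 = 328$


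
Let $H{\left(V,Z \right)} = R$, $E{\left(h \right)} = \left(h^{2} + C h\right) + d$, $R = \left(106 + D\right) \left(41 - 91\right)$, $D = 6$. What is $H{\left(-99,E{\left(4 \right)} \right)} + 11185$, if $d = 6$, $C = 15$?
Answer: $5585$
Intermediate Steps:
$R = -5600$ ($R = \left(106 + 6\right) \left(41 - 91\right) = 112 \left(-50\right) = -5600$)
$E{\left(h \right)} = 6 + h^{2} + 15 h$ ($E{\left(h \right)} = \left(h^{2} + 15 h\right) + 6 = 6 + h^{2} + 15 h$)
$H{\left(V,Z \right)} = -5600$
$H{\left(-99,E{\left(4 \right)} \right)} + 11185 = -5600 + 11185 = 5585$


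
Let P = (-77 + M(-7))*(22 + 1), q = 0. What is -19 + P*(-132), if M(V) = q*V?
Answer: 233753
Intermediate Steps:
M(V) = 0 (M(V) = 0*V = 0)
P = -1771 (P = (-77 + 0)*(22 + 1) = -77*23 = -1771)
-19 + P*(-132) = -19 - 1771*(-132) = -19 + 233772 = 233753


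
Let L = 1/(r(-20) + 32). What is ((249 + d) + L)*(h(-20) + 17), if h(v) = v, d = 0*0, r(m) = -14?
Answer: -4483/6 ≈ -747.17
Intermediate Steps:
d = 0
L = 1/18 (L = 1/(-14 + 32) = 1/18 ≈ 0.055556)
((249 + d) + L)*(h(-20) + 17) = ((249 + 0) + 1/18)*(-20 + 17) = (249 + 1/18)*(-3) = (4483/18)*(-3) = -4483/6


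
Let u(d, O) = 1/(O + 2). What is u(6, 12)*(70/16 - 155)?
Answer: -1205/112 ≈ -10.759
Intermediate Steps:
u(d, O) = 1/(2 + O)
u(6, 12)*(70/16 - 155) = (70/16 - 155)/(2 + 12) = (70*(1/16) - 155)/14 = (35/8 - 155)/14 = (1/14)*(-1205/8) = -1205/112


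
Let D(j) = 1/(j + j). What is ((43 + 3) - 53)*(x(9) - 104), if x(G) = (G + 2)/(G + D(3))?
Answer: 3598/5 ≈ 719.60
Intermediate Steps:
D(j) = 1/(2*j)
x(G) = (2 + G)/(⅙ + G) (x(G) = (G + 2)/(G + (½)/3) = (2 + G)/(G + (½)*(⅓)) = (2 + G)/(G + ⅙) = (2 + G)/(⅙ + G))
((43 + 3) - 53)*(x(9) - 104) = ((43 + 3) - 53)*(6*(2 + 9)/(1 + 6*9) - 104) = (46 - 53)*(6*11/(1 + 54) - 104) = -7*(6*11/55 - 104) = -7*(6*(1/55)*11 - 104) = -7*(6/5 - 104) = -7*(-514/5) = 3598/5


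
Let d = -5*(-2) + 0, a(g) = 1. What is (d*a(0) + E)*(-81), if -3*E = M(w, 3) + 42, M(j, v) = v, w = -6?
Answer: 405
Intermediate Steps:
d = 10 (d = 10 + 0 = 10)
E = -15 (E = -(3 + 42)/3 = -⅓*45 = -15)
(d*a(0) + E)*(-81) = (10*1 - 15)*(-81) = (10 - 15)*(-81) = -5*(-81) = 405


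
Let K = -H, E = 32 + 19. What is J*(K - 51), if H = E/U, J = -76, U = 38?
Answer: 3978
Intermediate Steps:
E = 51
H = 51/38 ≈ 1.3421
K = -51/38 (K = -1*51/38 = -51/38 ≈ -1.3421)
J*(K - 51) = -76*(-51/38 - 51) = -76*(-1989/38) = 3978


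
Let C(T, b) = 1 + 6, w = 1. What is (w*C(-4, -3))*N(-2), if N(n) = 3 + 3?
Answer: 42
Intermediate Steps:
N(n) = 6
C(T, b) = 7
(w*C(-4, -3))*N(-2) = (1*7)*6 = 7*6 = 42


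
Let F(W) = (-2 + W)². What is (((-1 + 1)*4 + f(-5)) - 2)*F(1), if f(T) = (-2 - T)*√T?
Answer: -2 + 3*I*√5 ≈ -2.0 + 6.7082*I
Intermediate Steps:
f(T) = √T*(-2 - T)
(((-1 + 1)*4 + f(-5)) - 2)*F(1) = (((-1 + 1)*4 + √(-5)*(-2 - 1*(-5))) - 2)*(-2 + 1)² = ((0*4 + (I*√5)*(-2 + 5)) - 2)*(-1)² = ((0 + (I*√5)*3) - 2)*1 = ((0 + 3*I*√5) - 2)*1 = (3*I*√5 - 2)*1 = (-2 + 3*I*√5)*1 = -2 + 3*I*√5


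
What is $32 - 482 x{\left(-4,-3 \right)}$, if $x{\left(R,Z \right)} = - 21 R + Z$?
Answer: $-39010$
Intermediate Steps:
$x{\left(R,Z \right)} = Z - 21 R$
$32 - 482 x{\left(-4,-3 \right)} = 32 - 482 \left(-3 - -84\right) = 32 - 482 \left(-3 + 84\right) = 32 - 39042 = -39010$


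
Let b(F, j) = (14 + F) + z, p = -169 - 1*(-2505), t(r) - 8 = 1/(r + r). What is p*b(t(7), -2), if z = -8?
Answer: 230096/7 ≈ 32871.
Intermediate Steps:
t(r) = 8 + 1/(2*r) (t(r) = 8 + 1/(r + r) = 8 + 1/(2*r))
p = 2336 (p = -169 + 2505 = 2336)
b(F, j) = 6 + F (b(F, j) = (14 + F) - 8 = 6 + F)
p*b(t(7), -2) = 2336*(6 + (8 + (1/2)/7)) = 2336*(6 + (8 + (1/2)*(1/7))) = 2336*(6 + (8 + 1/14)) = 2336*(6 + 113/14) = 2336*(197/14) = 230096/7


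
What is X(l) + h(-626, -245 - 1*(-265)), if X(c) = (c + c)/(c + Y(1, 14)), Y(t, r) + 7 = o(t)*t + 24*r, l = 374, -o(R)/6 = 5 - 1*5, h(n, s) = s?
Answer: 14808/703 ≈ 21.064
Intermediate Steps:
o(R) = 0 (o(R) = -6*(5 - 1*5) = -6*(5 - 5) = -6*0 = 0)
Y(t, r) = -7 + 24*r (Y(t, r) = -7 + (0*t + 24*r) = -7 + (0 + 24*r) = -7 + 24*r)
X(c) = 2*c/(329 + c) (X(c) = (c + c)/(c + (-7 + 24*14)) = (2*c)/(c + (-7 + 336)) = (2*c)/(c + 329) = (2*c)/(329 + c) = 2*c/(329 + c))
X(l) + h(-626, -245 - 1*(-265)) = 2*374/(329 + 374) + (-245 - 1*(-265)) = 2*374/703 + (-245 + 265) = 2*374*(1/703) + 20 = 748/703 + 20 = 14808/703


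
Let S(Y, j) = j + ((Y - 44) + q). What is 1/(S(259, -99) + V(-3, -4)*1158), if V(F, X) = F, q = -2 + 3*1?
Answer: -1/3357 ≈ -0.00029788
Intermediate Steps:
q = 1 (q = -2 + 3 = 1)
S(Y, j) = -43 + Y + j (S(Y, j) = j + ((Y - 44) + 1) = j + ((-44 + Y) + 1) = j + (-43 + Y) = -43 + Y + j)
1/(S(259, -99) + V(-3, -4)*1158) = 1/((-43 + 259 - 99) - 3*1158) = 1/(117 - 3474) = 1/(-3357) = -1/3357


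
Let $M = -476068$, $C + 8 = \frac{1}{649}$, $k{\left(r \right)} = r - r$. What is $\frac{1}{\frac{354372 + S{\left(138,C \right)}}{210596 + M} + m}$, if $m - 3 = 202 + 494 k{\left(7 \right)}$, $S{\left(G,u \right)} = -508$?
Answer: $\frac{33184}{6758487} \approx 0.00491$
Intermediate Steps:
$k{\left(r \right)} = 0$
$C = - \frac{5191}{649}$ ($C = -8 + \frac{1}{649} = - \frac{5191}{649} \approx -7.9985$)
$m = 205$ ($m = 3 + \left(202 + 494 \cdot 0\right) = 3 + \left(202 + 0\right) = 3 + 202 = 205$)
$\frac{1}{\frac{354372 + S{\left(138,C \right)}}{210596 + M} + m} = \frac{1}{\frac{354372 - 508}{210596 - 476068} + 205} = \frac{1}{\frac{353864}{-265472} + 205} = \frac{1}{353864 \left(- \frac{1}{265472}\right) + 205} = \frac{1}{- \frac{44233}{33184} + 205} = \frac{1}{\frac{6758487}{33184}} = \frac{33184}{6758487}$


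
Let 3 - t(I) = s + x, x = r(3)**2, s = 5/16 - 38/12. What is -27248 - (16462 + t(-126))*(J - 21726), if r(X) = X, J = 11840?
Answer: 3904439623/24 ≈ 1.6268e+8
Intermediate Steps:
s = -137/48 (s = 5*(1/16) - 38*1/12 = 5/16 - 19/6 = -137/48 ≈ -2.8542)
x = 9 (x = 3**2 = 9)
t(I) = -151/48 (t(I) = 3 - (-137/48 + 9) = 3 - 1*295/48 = 3 - 295/48 = -151/48)
-27248 - (16462 + t(-126))*(J - 21726) = -27248 - (16462 - 151/48)*(11840 - 21726) = -27248 - 790025*(-9886)/48 = -27248 - 1*(-3905093575/24) = -27248 + 3905093575/24 = 3904439623/24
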